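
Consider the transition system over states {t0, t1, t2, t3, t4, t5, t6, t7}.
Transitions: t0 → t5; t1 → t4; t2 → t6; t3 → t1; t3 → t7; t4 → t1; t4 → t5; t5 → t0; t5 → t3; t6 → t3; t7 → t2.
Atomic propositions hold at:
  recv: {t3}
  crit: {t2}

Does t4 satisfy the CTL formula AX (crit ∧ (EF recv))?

No

EF recv: least fixpoint, start Z0 = {t3}, add states with some successor in Z. Z1 = {t3, t5, t6}; Z2 = {t0, t2, t3, t4, t5, t6}; Z3 = {t0, t1, t2, t3, t4, t5, t6, t7}; fixed.
Sat(EF recv) = {t0, t1, t2, t3, t4, t5, t6, t7}
Sat(crit ∧ (EF recv)) = {t2}
Sat(AX (crit ∧ (EF recv))) = {s : every successor in {t2}} = {t7}
t4 ∉ Sat(AX (crit ∧ (EF recv))) = {t7}, so the formula does not hold at t4.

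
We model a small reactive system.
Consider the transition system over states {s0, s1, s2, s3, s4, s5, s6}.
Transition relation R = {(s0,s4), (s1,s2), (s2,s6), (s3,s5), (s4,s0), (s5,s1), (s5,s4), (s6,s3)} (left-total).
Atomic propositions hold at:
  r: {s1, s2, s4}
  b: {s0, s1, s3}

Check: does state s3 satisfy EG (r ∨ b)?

Sat(r ∨ b) = {s0, s1, s2, s3, s4}
EG (r ∨ b): greatest fixpoint, start Z0 = {s0, s1, s2, s3, s4}, keep only states in Sat with some successor in Z. Z1 = {s0, s1, s4}; Z2 = {s0, s4}; fixed.
Sat(EG (r ∨ b)) = {s0, s4}
s3 ∉ Sat(EG (r ∨ b)) = {s0, s4}, so the formula does not hold at s3.

No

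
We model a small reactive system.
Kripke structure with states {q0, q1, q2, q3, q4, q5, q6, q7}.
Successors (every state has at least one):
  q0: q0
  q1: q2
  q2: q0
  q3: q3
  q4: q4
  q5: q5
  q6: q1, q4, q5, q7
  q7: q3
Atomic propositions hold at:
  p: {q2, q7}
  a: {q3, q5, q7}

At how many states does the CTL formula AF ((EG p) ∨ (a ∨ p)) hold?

5

EG p: greatest fixpoint, start Z0 = {q2, q7}, keep only states in Sat with some successor in Z. Z1 = ∅; fixed.
Sat(EG p) = ∅
Sat(a ∨ p) = {q2, q3, q5, q7}
Sat((EG p) ∨ (a ∨ p)) = {q2, q3, q5, q7}
AF ((EG p) ∨ (a ∨ p)): least fixpoint, start Z0 = {q2, q3, q5, q7}, add states with every successor in Z. Z1 = {q1, q2, q3, q5, q7}; fixed.
Sat(AF ((EG p) ∨ (a ∨ p))) = {q1, q2, q3, q5, q7}
|Sat(AF ((EG p) ∨ (a ∨ p)))| = |{q1, q2, q3, q5, q7}| = 5.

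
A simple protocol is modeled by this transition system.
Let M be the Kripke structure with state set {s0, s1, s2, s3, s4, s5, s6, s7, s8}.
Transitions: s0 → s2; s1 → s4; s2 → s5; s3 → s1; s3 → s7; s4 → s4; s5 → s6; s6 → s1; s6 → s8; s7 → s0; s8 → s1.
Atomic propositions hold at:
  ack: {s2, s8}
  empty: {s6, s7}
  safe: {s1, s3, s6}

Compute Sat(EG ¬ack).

{s1, s3, s4, s5, s6}

Sat(¬ack) = {s0, s1, s3, s4, s5, s6, s7}
EG ¬ack: greatest fixpoint, start Z0 = {s0, s1, s3, s4, s5, s6, s7}, keep only states in Sat with some successor in Z. Z1 = {s1, s3, s4, s5, s6, s7}; Z2 = {s1, s3, s4, s5, s6}; fixed.
Sat(EG ¬ack) = {s1, s3, s4, s5, s6}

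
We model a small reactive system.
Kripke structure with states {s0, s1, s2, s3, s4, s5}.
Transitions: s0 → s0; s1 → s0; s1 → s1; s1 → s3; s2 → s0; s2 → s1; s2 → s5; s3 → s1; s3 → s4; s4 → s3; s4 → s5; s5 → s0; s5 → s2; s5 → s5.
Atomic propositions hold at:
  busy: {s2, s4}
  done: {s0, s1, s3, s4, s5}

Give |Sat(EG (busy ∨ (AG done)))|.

AG done: greatest fixpoint, start Z0 = {s0, s1, s3, s4, s5}, keep only states in Sat with every successor in Z. Z1 = {s0, s1, s3, s4}; Z2 = {s0, s1, s3}; Z3 = {s0, s1}; Z4 = {s0}; fixed.
Sat(AG done) = {s0}
Sat(busy ∨ (AG done)) = {s0, s2, s4}
EG (busy ∨ (AG done)): greatest fixpoint, start Z0 = {s0, s2, s4}, keep only states in Sat with some successor in Z. Z1 = {s0, s2}; fixed.
Sat(EG (busy ∨ (AG done))) = {s0, s2}
|Sat(EG (busy ∨ (AG done)))| = |{s0, s2}| = 2.

2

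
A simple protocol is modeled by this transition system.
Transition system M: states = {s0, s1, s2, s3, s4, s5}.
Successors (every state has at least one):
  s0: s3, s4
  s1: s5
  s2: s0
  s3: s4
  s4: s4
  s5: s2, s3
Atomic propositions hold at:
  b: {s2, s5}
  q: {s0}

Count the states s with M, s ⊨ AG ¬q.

Sat(¬q) = {s1, s2, s3, s4, s5}
AG ¬q: greatest fixpoint, start Z0 = {s1, s2, s3, s4, s5}, keep only states in Sat with every successor in Z. Z1 = {s1, s3, s4, s5}; Z2 = {s1, s3, s4}; Z3 = {s3, s4}; fixed.
Sat(AG ¬q) = {s3, s4}
|Sat(AG ¬q)| = |{s3, s4}| = 2.

2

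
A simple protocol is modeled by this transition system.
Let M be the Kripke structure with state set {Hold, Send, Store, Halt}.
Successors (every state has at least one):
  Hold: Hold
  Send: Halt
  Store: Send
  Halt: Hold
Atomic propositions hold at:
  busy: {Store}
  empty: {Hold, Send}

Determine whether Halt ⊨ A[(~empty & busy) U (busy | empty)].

No

Sat(~empty) = {Store, Halt}
Sat(~empty & busy) = {Store}
Sat(busy | empty) = {Hold, Send, Store}
A[(~empty & busy) U (busy | empty)]: least fixpoint, start Z0 = Sat((busy | empty)) = {Hold, Send, Store}, add states in Sat(~empty & busy) with every successor in Z. Already a fixed point.
Sat(A[(~empty & busy) U (busy | empty)]) = {Hold, Send, Store}
Halt ∉ Sat(A[(~empty & busy) U (busy | empty)]) = {Hold, Send, Store}, so the formula does not hold at Halt.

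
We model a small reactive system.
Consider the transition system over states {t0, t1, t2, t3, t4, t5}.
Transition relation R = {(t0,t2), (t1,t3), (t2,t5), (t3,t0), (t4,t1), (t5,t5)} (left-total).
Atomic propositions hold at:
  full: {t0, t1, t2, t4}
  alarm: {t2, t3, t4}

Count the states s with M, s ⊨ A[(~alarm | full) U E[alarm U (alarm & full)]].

3

Sat(~alarm) = {t0, t1, t5}
Sat(~alarm | full) = {t0, t1, t2, t4, t5}
Sat(alarm & full) = {t2, t4}
E[alarm U (alarm & full)]: least fixpoint, start Z0 = Sat((alarm & full)) = {t2, t4}, add states in Sat(alarm) with some successor in Z. Already a fixed point.
Sat(E[alarm U (alarm & full)]) = {t2, t4}
A[(~alarm | full) U E[alarm U (alarm & full)]]: least fixpoint, start Z0 = Sat(E[alarm U (alarm & full)]) = {t2, t4}, add states in Sat(~alarm | full) with every successor in Z. Z1 = {t0, t2, t4}; fixed.
Sat(A[(~alarm | full) U E[alarm U (alarm & full)]]) = {t0, t2, t4}
|Sat(A[(~alarm | full) U E[alarm U (alarm & full)]])| = |{t0, t2, t4}| = 3.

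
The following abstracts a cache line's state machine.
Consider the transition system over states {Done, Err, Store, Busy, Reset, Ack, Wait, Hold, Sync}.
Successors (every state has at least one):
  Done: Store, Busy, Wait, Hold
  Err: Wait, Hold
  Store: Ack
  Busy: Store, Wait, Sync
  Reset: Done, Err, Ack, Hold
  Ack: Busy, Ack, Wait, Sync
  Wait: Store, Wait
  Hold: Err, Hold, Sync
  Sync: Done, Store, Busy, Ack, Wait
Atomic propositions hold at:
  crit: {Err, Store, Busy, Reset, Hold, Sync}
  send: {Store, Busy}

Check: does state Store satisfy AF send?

Yes

AF send: least fixpoint, start Z0 = {Store, Busy}, add states with every successor in Z. Already a fixed point.
Sat(AF send) = {Store, Busy}
Store ∈ Sat(AF send) = {Store, Busy}, so the formula holds at Store.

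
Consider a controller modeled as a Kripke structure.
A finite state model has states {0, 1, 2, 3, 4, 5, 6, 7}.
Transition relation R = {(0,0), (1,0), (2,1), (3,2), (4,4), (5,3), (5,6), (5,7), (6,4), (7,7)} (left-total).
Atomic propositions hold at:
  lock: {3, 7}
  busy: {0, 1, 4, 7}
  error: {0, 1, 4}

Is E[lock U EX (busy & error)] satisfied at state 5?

No

Sat(busy & error) = {0, 1, 4}
Sat(EX (busy & error)) = {s : some successor in {0, 1, 4}} = {0, 1, 2, 4, 6}
E[lock U EX (busy & error)]: least fixpoint, start Z0 = Sat(EX (busy & error)) = {0, 1, 2, 4, 6}, add states in Sat(lock) with some successor in Z. Z1 = {0, 1, 2, 3, 4, 6}; fixed.
Sat(E[lock U EX (busy & error)]) = {0, 1, 2, 3, 4, 6}
5 ∉ Sat(E[lock U EX (busy & error)]) = {0, 1, 2, 3, 4, 6}, so the formula does not hold at 5.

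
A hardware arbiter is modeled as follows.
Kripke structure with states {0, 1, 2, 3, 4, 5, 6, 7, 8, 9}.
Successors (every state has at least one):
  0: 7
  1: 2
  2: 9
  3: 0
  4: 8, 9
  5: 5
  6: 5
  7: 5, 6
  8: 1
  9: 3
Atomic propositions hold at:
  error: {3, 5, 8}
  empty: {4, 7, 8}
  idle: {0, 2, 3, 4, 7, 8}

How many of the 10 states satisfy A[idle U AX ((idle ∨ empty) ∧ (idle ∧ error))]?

Sat(idle ∨ empty) = {0, 2, 3, 4, 7, 8}
Sat(idle ∧ error) = {3, 8}
Sat((idle ∨ empty) ∧ (idle ∧ error)) = {3, 8}
Sat(AX ((idle ∨ empty) ∧ (idle ∧ error))) = {s : every successor in {3, 8}} = {9}
A[idle U AX ((idle ∨ empty) ∧ (idle ∧ error))]: least fixpoint, start Z0 = Sat(AX ((idle ∨ empty) ∧ (idle ∧ error))) = {9}, add states in Sat(idle) with every successor in Z. Z1 = {2, 9}; fixed.
Sat(A[idle U AX ((idle ∨ empty) ∧ (idle ∧ error))]) = {2, 9}
|Sat(A[idle U AX ((idle ∨ empty) ∧ (idle ∧ error))])| = |{2, 9}| = 2.

2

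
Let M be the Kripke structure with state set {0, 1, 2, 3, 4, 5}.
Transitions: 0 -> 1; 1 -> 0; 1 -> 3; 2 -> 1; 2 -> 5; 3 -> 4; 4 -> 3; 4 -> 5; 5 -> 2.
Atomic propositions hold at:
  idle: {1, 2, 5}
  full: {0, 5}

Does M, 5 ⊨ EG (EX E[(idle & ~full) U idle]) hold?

Sat(~full) = {1, 2, 3, 4}
Sat(idle & ~full) = {1, 2}
E[(idle & ~full) U idle]: least fixpoint, start Z0 = Sat(idle) = {1, 2, 5}, add states in Sat(idle & ~full) with some successor in Z. Already a fixed point.
Sat(E[(idle & ~full) U idle]) = {1, 2, 5}
Sat(EX E[(idle & ~full) U idle]) = {s : some successor in {1, 2, 5}} = {0, 2, 4, 5}
EG (EX E[(idle & ~full) U idle]): greatest fixpoint, start Z0 = {0, 2, 4, 5}, keep only states in Sat with some successor in Z. Z1 = {2, 4, 5}; fixed.
Sat(EG (EX E[(idle & ~full) U idle])) = {2, 4, 5}
5 ∈ Sat(EG (EX E[(idle & ~full) U idle])) = {2, 4, 5}, so the formula holds at 5.

Yes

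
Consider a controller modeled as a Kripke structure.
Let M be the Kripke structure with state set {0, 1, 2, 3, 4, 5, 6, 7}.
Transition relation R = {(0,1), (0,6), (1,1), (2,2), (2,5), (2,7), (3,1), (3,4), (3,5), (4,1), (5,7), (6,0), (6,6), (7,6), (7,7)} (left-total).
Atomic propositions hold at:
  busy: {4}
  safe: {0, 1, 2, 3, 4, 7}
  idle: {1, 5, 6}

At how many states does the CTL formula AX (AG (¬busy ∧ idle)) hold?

2

Sat(¬busy) = {0, 1, 2, 3, 5, 6, 7}
Sat(¬busy ∧ idle) = {1, 5, 6}
AG (¬busy ∧ idle): greatest fixpoint, start Z0 = {1, 5, 6}, keep only states in Sat with every successor in Z. Z1 = {1}; fixed.
Sat(AG (¬busy ∧ idle)) = {1}
Sat(AX (AG (¬busy ∧ idle))) = {s : every successor in {1}} = {1, 4}
|Sat(AX (AG (¬busy ∧ idle)))| = |{1, 4}| = 2.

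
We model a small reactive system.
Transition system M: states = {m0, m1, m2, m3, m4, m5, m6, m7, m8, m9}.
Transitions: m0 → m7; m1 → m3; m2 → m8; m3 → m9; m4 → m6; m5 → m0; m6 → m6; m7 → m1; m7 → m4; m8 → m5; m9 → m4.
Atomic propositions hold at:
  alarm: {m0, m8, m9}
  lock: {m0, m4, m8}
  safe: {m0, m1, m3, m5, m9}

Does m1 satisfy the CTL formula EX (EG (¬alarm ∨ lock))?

Sat(¬alarm) = {m1, m2, m3, m4, m5, m6, m7}
Sat(¬alarm ∨ lock) = {m0, m1, m2, m3, m4, m5, m6, m7, m8}
EG (¬alarm ∨ lock): greatest fixpoint, start Z0 = {m0, m1, m2, m3, m4, m5, m6, m7, m8}, keep only states in Sat with some successor in Z. Z1 = {m0, m1, m2, m4, m5, m6, m7, m8}; Z2 = {m0, m2, m4, m5, m6, m7, m8}; fixed.
Sat(EG (¬alarm ∨ lock)) = {m0, m2, m4, m5, m6, m7, m8}
Sat(EX (EG (¬alarm ∨ lock))) = {s : some successor in {m0, m2, m4, m5, m6, m7, m8}} = {m0, m2, m4, m5, m6, m7, m8, m9}
m1 ∉ Sat(EX (EG (¬alarm ∨ lock))) = {m0, m2, m4, m5, m6, m7, m8, m9}, so the formula does not hold at m1.

No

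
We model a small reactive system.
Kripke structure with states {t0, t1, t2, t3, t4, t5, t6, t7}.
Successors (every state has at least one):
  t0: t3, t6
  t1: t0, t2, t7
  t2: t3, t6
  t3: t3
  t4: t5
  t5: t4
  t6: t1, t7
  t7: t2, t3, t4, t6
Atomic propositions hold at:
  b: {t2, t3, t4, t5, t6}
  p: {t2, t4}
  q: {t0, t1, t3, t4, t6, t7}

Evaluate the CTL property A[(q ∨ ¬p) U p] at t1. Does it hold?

Sat(¬p) = {t0, t1, t3, t5, t6, t7}
Sat(q ∨ ¬p) = {t0, t1, t3, t4, t5, t6, t7}
A[(q ∨ ¬p) U p]: least fixpoint, start Z0 = Sat(p) = {t2, t4}, add states in Sat(q ∨ ¬p) with every successor in Z. Z1 = {t2, t4, t5}; fixed.
Sat(A[(q ∨ ¬p) U p]) = {t2, t4, t5}
t1 ∉ Sat(A[(q ∨ ¬p) U p]) = {t2, t4, t5}, so the formula does not hold at t1.

No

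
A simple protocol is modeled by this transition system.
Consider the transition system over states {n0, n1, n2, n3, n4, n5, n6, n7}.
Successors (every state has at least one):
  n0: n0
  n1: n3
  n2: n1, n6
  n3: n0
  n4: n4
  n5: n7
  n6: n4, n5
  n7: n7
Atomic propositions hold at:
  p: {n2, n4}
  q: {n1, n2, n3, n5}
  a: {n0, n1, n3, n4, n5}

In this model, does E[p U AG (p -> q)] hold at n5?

Sat(p -> q) = {n0, n1, n2, n3, n5, n6, n7}
AG (p -> q): greatest fixpoint, start Z0 = {n0, n1, n2, n3, n5, n6, n7}, keep only states in Sat with every successor in Z. Z1 = {n0, n1, n2, n3, n5, n7}; Z2 = {n0, n1, n3, n5, n7}; fixed.
Sat(AG (p -> q)) = {n0, n1, n3, n5, n7}
E[p U AG (p -> q)]: least fixpoint, start Z0 = Sat(AG (p -> q)) = {n0, n1, n3, n5, n7}, add states in Sat(p) with some successor in Z. Z1 = {n0, n1, n2, n3, n5, n7}; fixed.
Sat(E[p U AG (p -> q)]) = {n0, n1, n2, n3, n5, n7}
n5 ∈ Sat(E[p U AG (p -> q)]) = {n0, n1, n2, n3, n5, n7}, so the formula holds at n5.

Yes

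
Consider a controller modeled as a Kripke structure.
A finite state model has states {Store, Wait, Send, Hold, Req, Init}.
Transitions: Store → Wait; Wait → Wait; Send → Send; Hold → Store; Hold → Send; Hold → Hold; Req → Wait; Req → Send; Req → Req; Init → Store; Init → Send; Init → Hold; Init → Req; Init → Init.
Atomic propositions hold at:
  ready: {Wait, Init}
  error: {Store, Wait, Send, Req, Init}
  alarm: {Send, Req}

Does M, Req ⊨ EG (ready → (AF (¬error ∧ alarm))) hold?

Yes

Sat(¬error) = {Hold}
Sat(¬error ∧ alarm) = ∅
AF (¬error ∧ alarm): least fixpoint, start Z0 = ∅, add states with every successor in Z. Already a fixed point.
Sat(AF (¬error ∧ alarm)) = ∅
Sat(ready → (AF (¬error ∧ alarm))) = {Store, Send, Hold, Req}
EG (ready → (AF (¬error ∧ alarm))): greatest fixpoint, start Z0 = {Store, Send, Hold, Req}, keep only states in Sat with some successor in Z. Z1 = {Send, Hold, Req}; fixed.
Sat(EG (ready → (AF (¬error ∧ alarm)))) = {Send, Hold, Req}
Req ∈ Sat(EG (ready → (AF (¬error ∧ alarm)))) = {Send, Hold, Req}, so the formula holds at Req.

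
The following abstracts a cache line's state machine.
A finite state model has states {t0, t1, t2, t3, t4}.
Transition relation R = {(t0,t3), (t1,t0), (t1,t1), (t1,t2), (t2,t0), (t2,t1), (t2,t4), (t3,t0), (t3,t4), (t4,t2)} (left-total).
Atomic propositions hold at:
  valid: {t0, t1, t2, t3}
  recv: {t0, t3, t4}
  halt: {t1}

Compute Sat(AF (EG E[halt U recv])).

E[halt U recv]: least fixpoint, start Z0 = Sat(recv) = {t0, t3, t4}, add states in Sat(halt) with some successor in Z. Z1 = {t0, t1, t3, t4}; fixed.
Sat(E[halt U recv]) = {t0, t1, t3, t4}
EG E[halt U recv]: greatest fixpoint, start Z0 = {t0, t1, t3, t4}, keep only states in Sat with some successor in Z. Z1 = {t0, t1, t3}; fixed.
Sat(EG E[halt U recv]) = {t0, t1, t3}
AF (EG E[halt U recv]): least fixpoint, start Z0 = {t0, t1, t3}, add states with every successor in Z. Already a fixed point.
Sat(AF (EG E[halt U recv])) = {t0, t1, t3}

{t0, t1, t3}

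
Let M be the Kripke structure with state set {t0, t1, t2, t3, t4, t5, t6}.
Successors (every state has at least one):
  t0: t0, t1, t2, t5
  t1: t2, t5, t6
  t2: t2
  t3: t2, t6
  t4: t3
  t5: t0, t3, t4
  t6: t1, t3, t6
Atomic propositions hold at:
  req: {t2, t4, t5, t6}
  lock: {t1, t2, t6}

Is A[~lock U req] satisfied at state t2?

Yes

Sat(~lock) = {t0, t3, t4, t5}
A[~lock U req]: least fixpoint, start Z0 = Sat(req) = {t2, t4, t5, t6}, add states in Sat(~lock) with every successor in Z. Z1 = {t2, t3, t4, t5, t6}; fixed.
Sat(A[~lock U req]) = {t2, t3, t4, t5, t6}
t2 ∈ Sat(A[~lock U req]) = {t2, t3, t4, t5, t6}, so the formula holds at t2.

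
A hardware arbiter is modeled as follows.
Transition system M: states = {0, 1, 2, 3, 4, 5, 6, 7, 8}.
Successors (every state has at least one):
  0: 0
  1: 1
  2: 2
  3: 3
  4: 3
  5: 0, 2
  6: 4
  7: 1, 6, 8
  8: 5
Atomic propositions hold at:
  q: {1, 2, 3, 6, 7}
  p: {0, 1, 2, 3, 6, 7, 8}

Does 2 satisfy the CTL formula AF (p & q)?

Sat(p & q) = {1, 2, 3, 6, 7}
AF (p & q): least fixpoint, start Z0 = {1, 2, 3, 6, 7}, add states with every successor in Z. Z1 = {1, 2, 3, 4, 6, 7}; fixed.
Sat(AF (p & q)) = {1, 2, 3, 4, 6, 7}
2 ∈ Sat(AF (p & q)) = {1, 2, 3, 4, 6, 7}, so the formula holds at 2.

Yes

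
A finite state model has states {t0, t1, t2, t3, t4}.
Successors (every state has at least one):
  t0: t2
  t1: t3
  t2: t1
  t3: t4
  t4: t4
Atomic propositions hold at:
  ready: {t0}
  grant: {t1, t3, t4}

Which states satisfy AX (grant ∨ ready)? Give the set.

{t1, t2, t3, t4}

Sat(grant ∨ ready) = {t0, t1, t3, t4}
Sat(AX (grant ∨ ready)) = {s : every successor in {t0, t1, t3, t4}} = {t1, t2, t3, t4}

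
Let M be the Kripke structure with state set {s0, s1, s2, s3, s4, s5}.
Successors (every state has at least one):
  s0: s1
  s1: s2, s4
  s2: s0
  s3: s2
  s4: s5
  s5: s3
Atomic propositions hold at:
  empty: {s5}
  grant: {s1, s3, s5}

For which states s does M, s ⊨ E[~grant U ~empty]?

{s0, s1, s2, s3, s4}

Sat(~grant) = {s0, s2, s4}
Sat(~empty) = {s0, s1, s2, s3, s4}
E[~grant U ~empty]: least fixpoint, start Z0 = Sat(~empty) = {s0, s1, s2, s3, s4}, add states in Sat(~grant) with some successor in Z. Already a fixed point.
Sat(E[~grant U ~empty]) = {s0, s1, s2, s3, s4}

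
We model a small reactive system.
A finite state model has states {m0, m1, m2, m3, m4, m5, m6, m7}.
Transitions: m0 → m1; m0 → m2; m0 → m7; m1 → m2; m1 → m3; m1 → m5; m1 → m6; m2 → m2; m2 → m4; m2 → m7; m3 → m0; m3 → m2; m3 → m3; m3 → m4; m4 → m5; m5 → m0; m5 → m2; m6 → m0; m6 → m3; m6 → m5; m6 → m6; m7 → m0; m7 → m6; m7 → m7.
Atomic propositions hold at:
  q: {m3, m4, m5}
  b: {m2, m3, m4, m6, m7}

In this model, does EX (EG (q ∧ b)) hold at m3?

Sat(q ∧ b) = {m3, m4}
EG (q ∧ b): greatest fixpoint, start Z0 = {m3, m4}, keep only states in Sat with some successor in Z. Z1 = {m3}; fixed.
Sat(EG (q ∧ b)) = {m3}
Sat(EX (EG (q ∧ b))) = {s : some successor in {m3}} = {m1, m3, m6}
m3 ∈ Sat(EX (EG (q ∧ b))) = {m1, m3, m6}, so the formula holds at m3.

Yes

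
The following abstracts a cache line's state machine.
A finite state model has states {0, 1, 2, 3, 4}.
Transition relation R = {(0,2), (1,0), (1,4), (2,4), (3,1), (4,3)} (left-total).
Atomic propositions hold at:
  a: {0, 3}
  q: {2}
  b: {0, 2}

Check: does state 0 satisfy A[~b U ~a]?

Sat(~b) = {1, 3, 4}
Sat(~a) = {1, 2, 4}
A[~b U ~a]: least fixpoint, start Z0 = Sat(~a) = {1, 2, 4}, add states in Sat(~b) with every successor in Z. Z1 = {1, 2, 3, 4}; fixed.
Sat(A[~b U ~a]) = {1, 2, 3, 4}
0 ∉ Sat(A[~b U ~a]) = {1, 2, 3, 4}, so the formula does not hold at 0.

No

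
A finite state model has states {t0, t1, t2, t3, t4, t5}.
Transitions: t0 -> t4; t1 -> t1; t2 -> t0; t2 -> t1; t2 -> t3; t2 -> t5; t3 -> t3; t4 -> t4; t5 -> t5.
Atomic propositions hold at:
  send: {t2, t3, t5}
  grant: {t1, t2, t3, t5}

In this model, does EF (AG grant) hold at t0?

No

AG grant: greatest fixpoint, start Z0 = {t1, t2, t3, t5}, keep only states in Sat with every successor in Z. Z1 = {t1, t3, t5}; fixed.
Sat(AG grant) = {t1, t3, t5}
EF (AG grant): least fixpoint, start Z0 = {t1, t3, t5}, add states with some successor in Z. Z1 = {t1, t2, t3, t5}; fixed.
Sat(EF (AG grant)) = {t1, t2, t3, t5}
t0 ∉ Sat(EF (AG grant)) = {t1, t2, t3, t5}, so the formula does not hold at t0.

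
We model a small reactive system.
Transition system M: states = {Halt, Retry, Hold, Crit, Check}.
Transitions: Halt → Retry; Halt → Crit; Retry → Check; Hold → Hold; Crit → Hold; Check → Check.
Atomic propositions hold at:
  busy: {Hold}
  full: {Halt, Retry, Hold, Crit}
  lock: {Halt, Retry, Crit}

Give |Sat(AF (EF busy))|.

EF busy: least fixpoint, start Z0 = {Hold}, add states with some successor in Z. Z1 = {Hold, Crit}; Z2 = {Halt, Hold, Crit}; fixed.
Sat(EF busy) = {Halt, Hold, Crit}
AF (EF busy): least fixpoint, start Z0 = {Halt, Hold, Crit}, add states with every successor in Z. Already a fixed point.
Sat(AF (EF busy)) = {Halt, Hold, Crit}
|Sat(AF (EF busy))| = |{Halt, Hold, Crit}| = 3.

3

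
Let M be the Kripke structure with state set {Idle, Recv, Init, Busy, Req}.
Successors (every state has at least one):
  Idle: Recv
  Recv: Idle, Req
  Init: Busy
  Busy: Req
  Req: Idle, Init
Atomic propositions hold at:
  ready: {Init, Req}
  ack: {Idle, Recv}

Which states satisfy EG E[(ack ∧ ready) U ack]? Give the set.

{Idle, Recv}

Sat(ack ∧ ready) = ∅
E[(ack ∧ ready) U ack]: least fixpoint, start Z0 = Sat(ack) = {Idle, Recv}, add states in Sat(ack ∧ ready) with some successor in Z. Already a fixed point.
Sat(E[(ack ∧ ready) U ack]) = {Idle, Recv}
EG E[(ack ∧ ready) U ack]: greatest fixpoint, start Z0 = {Idle, Recv}, keep only states in Sat with some successor in Z. Already a fixed point.
Sat(EG E[(ack ∧ ready) U ack]) = {Idle, Recv}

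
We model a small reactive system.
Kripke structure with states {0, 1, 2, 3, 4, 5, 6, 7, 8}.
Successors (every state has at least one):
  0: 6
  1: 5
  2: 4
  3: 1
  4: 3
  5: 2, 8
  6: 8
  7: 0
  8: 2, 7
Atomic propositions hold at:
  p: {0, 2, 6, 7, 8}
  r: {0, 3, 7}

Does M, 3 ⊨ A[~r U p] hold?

Sat(~r) = {1, 2, 4, 5, 6, 8}
A[~r U p]: least fixpoint, start Z0 = Sat(p) = {0, 2, 6, 7, 8}, add states in Sat(~r) with every successor in Z. Z1 = {0, 2, 5, 6, 7, 8}; Z2 = {0, 1, 2, 5, 6, 7, 8}; fixed.
Sat(A[~r U p]) = {0, 1, 2, 5, 6, 7, 8}
3 ∉ Sat(A[~r U p]) = {0, 1, 2, 5, 6, 7, 8}, so the formula does not hold at 3.

No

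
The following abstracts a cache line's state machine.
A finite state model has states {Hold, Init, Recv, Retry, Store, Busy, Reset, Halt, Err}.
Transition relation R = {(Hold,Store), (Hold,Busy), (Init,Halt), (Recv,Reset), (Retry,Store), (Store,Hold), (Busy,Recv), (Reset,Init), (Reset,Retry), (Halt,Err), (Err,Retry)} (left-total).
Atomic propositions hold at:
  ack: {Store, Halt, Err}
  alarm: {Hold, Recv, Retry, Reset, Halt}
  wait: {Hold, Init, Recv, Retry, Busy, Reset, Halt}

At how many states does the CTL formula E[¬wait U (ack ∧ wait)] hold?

1

Sat(¬wait) = {Store, Err}
Sat(ack ∧ wait) = {Halt}
E[¬wait U (ack ∧ wait)]: least fixpoint, start Z0 = Sat((ack ∧ wait)) = {Halt}, add states in Sat(¬wait) with some successor in Z. Already a fixed point.
Sat(E[¬wait U (ack ∧ wait)]) = {Halt}
|Sat(E[¬wait U (ack ∧ wait)])| = |{Halt}| = 1.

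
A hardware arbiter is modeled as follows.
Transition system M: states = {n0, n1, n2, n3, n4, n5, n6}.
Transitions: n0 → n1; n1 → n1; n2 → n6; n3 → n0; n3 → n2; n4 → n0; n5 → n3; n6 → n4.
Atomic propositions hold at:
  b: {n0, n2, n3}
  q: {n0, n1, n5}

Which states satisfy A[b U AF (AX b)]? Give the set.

{n2, n3, n4, n5, n6}

Sat(AX b) = {s : every successor in {n0, n2, n3}} = {n3, n4, n5}
AF (AX b): least fixpoint, start Z0 = {n3, n4, n5}, add states with every successor in Z. Z1 = {n3, n4, n5, n6}; Z2 = {n2, n3, n4, n5, n6}; fixed.
Sat(AF (AX b)) = {n2, n3, n4, n5, n6}
A[b U AF (AX b)]: least fixpoint, start Z0 = Sat(AF (AX b)) = {n2, n3, n4, n5, n6}, add states in Sat(b) with every successor in Z. Already a fixed point.
Sat(A[b U AF (AX b)]) = {n2, n3, n4, n5, n6}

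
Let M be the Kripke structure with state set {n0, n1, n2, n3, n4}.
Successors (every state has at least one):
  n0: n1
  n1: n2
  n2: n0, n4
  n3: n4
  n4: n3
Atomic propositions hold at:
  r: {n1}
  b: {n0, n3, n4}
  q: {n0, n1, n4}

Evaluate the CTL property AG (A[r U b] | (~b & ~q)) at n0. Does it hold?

No

A[r U b]: least fixpoint, start Z0 = Sat(b) = {n0, n3, n4}, add states in Sat(r) with every successor in Z. Already a fixed point.
Sat(A[r U b]) = {n0, n3, n4}
Sat(~b) = {n1, n2}
Sat(~q) = {n2, n3}
Sat(~b & ~q) = {n2}
Sat(A[r U b] | (~b & ~q)) = {n0, n2, n3, n4}
AG (A[r U b] | (~b & ~q)): greatest fixpoint, start Z0 = {n0, n2, n3, n4}, keep only states in Sat with every successor in Z. Z1 = {n2, n3, n4}; Z2 = {n3, n4}; fixed.
Sat(AG (A[r U b] | (~b & ~q))) = {n3, n4}
n0 ∉ Sat(AG (A[r U b] | (~b & ~q))) = {n3, n4}, so the formula does not hold at n0.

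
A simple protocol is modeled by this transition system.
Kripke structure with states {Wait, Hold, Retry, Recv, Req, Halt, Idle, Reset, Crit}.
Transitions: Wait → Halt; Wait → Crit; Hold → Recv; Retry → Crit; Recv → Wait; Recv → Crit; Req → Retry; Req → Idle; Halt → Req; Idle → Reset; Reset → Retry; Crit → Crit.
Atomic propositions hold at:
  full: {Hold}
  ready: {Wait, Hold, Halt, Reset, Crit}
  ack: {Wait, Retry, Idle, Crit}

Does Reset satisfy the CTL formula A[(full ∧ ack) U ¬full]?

Yes

Sat(full ∧ ack) = ∅
Sat(¬full) = {Wait, Retry, Recv, Req, Halt, Idle, Reset, Crit}
A[(full ∧ ack) U ¬full]: least fixpoint, start Z0 = Sat(¬full) = {Wait, Retry, Recv, Req, Halt, Idle, Reset, Crit}, add states in Sat(full ∧ ack) with every successor in Z. Already a fixed point.
Sat(A[(full ∧ ack) U ¬full]) = {Wait, Retry, Recv, Req, Halt, Idle, Reset, Crit}
Reset ∈ Sat(A[(full ∧ ack) U ¬full]) = {Wait, Retry, Recv, Req, Halt, Idle, Reset, Crit}, so the formula holds at Reset.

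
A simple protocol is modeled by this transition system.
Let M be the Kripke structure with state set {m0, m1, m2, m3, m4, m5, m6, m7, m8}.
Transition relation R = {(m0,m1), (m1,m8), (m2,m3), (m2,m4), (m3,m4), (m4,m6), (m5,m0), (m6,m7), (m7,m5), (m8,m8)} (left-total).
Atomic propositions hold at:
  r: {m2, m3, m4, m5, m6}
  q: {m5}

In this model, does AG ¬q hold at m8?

Sat(¬q) = {m0, m1, m2, m3, m4, m6, m7, m8}
AG ¬q: greatest fixpoint, start Z0 = {m0, m1, m2, m3, m4, m6, m7, m8}, keep only states in Sat with every successor in Z. Z1 = {m0, m1, m2, m3, m4, m6, m8}; Z2 = {m0, m1, m2, m3, m4, m8}; Z3 = {m0, m1, m2, m3, m8}; Z4 = {m0, m1, m8}; fixed.
Sat(AG ¬q) = {m0, m1, m8}
m8 ∈ Sat(AG ¬q) = {m0, m1, m8}, so the formula holds at m8.

Yes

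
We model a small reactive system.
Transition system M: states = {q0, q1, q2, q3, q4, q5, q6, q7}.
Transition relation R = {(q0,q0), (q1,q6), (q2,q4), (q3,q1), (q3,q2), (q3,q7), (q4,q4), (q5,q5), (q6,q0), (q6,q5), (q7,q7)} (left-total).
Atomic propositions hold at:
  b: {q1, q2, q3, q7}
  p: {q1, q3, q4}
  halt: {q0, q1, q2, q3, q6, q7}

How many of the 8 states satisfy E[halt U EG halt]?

5

EG halt: greatest fixpoint, start Z0 = {q0, q1, q2, q3, q6, q7}, keep only states in Sat with some successor in Z. Z1 = {q0, q1, q3, q6, q7}; fixed.
Sat(EG halt) = {q0, q1, q3, q6, q7}
E[halt U EG halt]: least fixpoint, start Z0 = Sat(EG halt) = {q0, q1, q3, q6, q7}, add states in Sat(halt) with some successor in Z. Already a fixed point.
Sat(E[halt U EG halt]) = {q0, q1, q3, q6, q7}
|Sat(E[halt U EG halt])| = |{q0, q1, q3, q6, q7}| = 5.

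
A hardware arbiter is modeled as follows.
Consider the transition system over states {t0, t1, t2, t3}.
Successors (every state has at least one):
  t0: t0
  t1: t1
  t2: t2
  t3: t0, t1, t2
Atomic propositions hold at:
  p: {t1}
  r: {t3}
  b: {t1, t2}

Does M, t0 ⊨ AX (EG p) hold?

No

EG p: greatest fixpoint, start Z0 = {t1}, keep only states in Sat with some successor in Z. Already a fixed point.
Sat(EG p) = {t1}
Sat(AX (EG p)) = {s : every successor in {t1}} = {t1}
t0 ∉ Sat(AX (EG p)) = {t1}, so the formula does not hold at t0.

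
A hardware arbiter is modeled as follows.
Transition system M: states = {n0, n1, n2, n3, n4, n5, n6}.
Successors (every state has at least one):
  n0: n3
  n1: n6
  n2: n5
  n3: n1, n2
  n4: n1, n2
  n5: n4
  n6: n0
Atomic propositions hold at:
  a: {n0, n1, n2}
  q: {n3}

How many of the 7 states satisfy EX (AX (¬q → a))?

Sat(¬q) = {n0, n1, n2, n4, n5, n6}
Sat(¬q → a) = {n0, n1, n2, n3}
Sat(AX (¬q → a)) = {s : every successor in {n0, n1, n2, n3}} = {n0, n3, n4, n6}
Sat(EX (AX (¬q → a))) = {s : some successor in {n0, n3, n4, n6}} = {n0, n1, n5, n6}
|Sat(EX (AX (¬q → a)))| = |{n0, n1, n5, n6}| = 4.

4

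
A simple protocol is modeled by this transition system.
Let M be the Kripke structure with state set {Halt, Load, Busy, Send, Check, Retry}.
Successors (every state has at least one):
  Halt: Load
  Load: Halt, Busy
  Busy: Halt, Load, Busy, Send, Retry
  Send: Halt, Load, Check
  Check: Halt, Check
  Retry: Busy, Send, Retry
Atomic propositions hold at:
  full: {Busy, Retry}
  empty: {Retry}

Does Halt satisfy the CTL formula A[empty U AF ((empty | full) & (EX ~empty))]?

Sat(empty | full) = {Busy, Retry}
Sat(~empty) = {Halt, Load, Busy, Send, Check}
Sat(EX ~empty) = {s : some successor in {Halt, Load, Busy, Send, Check}} = {Halt, Load, Busy, Send, Check, Retry}
Sat((empty | full) & (EX ~empty)) = {Busy, Retry}
AF ((empty | full) & (EX ~empty)): least fixpoint, start Z0 = {Busy, Retry}, add states with every successor in Z. Already a fixed point.
Sat(AF ((empty | full) & (EX ~empty))) = {Busy, Retry}
A[empty U AF ((empty | full) & (EX ~empty))]: least fixpoint, start Z0 = Sat(AF ((empty | full) & (EX ~empty))) = {Busy, Retry}, add states in Sat(empty) with every successor in Z. Already a fixed point.
Sat(A[empty U AF ((empty | full) & (EX ~empty))]) = {Busy, Retry}
Halt ∉ Sat(A[empty U AF ((empty | full) & (EX ~empty))]) = {Busy, Retry}, so the formula does not hold at Halt.

No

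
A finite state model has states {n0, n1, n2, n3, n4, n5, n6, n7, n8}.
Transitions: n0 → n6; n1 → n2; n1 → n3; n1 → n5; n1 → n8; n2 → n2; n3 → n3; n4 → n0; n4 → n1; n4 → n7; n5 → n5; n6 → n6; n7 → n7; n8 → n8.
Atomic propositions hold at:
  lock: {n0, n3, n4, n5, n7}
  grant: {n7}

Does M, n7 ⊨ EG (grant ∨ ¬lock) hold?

Sat(¬lock) = {n1, n2, n6, n8}
Sat(grant ∨ ¬lock) = {n1, n2, n6, n7, n8}
EG (grant ∨ ¬lock): greatest fixpoint, start Z0 = {n1, n2, n6, n7, n8}, keep only states in Sat with some successor in Z. Already a fixed point.
Sat(EG (grant ∨ ¬lock)) = {n1, n2, n6, n7, n8}
n7 ∈ Sat(EG (grant ∨ ¬lock)) = {n1, n2, n6, n7, n8}, so the formula holds at n7.

Yes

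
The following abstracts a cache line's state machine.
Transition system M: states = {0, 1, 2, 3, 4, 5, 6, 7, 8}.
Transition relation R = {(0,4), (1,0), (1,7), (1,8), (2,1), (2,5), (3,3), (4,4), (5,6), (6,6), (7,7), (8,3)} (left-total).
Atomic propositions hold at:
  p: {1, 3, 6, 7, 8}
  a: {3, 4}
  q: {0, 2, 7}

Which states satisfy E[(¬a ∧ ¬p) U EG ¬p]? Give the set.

Sat(¬a) = {0, 1, 2, 5, 6, 7, 8}
Sat(¬p) = {0, 2, 4, 5}
Sat(¬a ∧ ¬p) = {0, 2, 5}
EG ¬p: greatest fixpoint, start Z0 = {0, 2, 4, 5}, keep only states in Sat with some successor in Z. Z1 = {0, 2, 4}; Z2 = {0, 4}; fixed.
Sat(EG ¬p) = {0, 4}
E[(¬a ∧ ¬p) U EG ¬p]: least fixpoint, start Z0 = Sat(EG ¬p) = {0, 4}, add states in Sat(¬a ∧ ¬p) with some successor in Z. Already a fixed point.
Sat(E[(¬a ∧ ¬p) U EG ¬p]) = {0, 4}

{0, 4}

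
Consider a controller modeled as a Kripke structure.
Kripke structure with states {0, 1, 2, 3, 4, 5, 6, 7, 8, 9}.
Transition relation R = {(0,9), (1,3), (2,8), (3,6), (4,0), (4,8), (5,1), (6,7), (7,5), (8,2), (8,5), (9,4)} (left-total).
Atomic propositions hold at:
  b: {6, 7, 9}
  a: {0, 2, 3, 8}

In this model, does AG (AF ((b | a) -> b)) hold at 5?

Sat(b | a) = {0, 2, 3, 6, 7, 8, 9}
Sat((b | a) -> b) = {1, 4, 5, 6, 7, 9}
AF ((b | a) -> b): least fixpoint, start Z0 = {1, 4, 5, 6, 7, 9}, add states with every successor in Z. Z1 = {0, 1, 3, 4, 5, 6, 7, 9}; fixed.
Sat(AF ((b | a) -> b)) = {0, 1, 3, 4, 5, 6, 7, 9}
AG (AF ((b | a) -> b)): greatest fixpoint, start Z0 = {0, 1, 3, 4, 5, 6, 7, 9}, keep only states in Sat with every successor in Z. Z1 = {0, 1, 3, 5, 6, 7, 9}; Z2 = {0, 1, 3, 5, 6, 7}; Z3 = {1, 3, 5, 6, 7}; fixed.
Sat(AG (AF ((b | a) -> b))) = {1, 3, 5, 6, 7}
5 ∈ Sat(AG (AF ((b | a) -> b))) = {1, 3, 5, 6, 7}, so the formula holds at 5.

Yes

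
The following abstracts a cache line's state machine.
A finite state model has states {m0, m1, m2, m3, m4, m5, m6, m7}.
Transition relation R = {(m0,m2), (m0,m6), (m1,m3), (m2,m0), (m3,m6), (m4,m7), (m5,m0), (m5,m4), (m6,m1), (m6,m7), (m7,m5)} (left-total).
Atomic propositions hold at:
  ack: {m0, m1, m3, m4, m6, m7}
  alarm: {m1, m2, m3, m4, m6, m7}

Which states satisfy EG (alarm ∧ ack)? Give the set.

{m1, m3, m6}

Sat(alarm ∧ ack) = {m1, m3, m4, m6, m7}
EG (alarm ∧ ack): greatest fixpoint, start Z0 = {m1, m3, m4, m6, m7}, keep only states in Sat with some successor in Z. Z1 = {m1, m3, m4, m6}; Z2 = {m1, m3, m6}; fixed.
Sat(EG (alarm ∧ ack)) = {m1, m3, m6}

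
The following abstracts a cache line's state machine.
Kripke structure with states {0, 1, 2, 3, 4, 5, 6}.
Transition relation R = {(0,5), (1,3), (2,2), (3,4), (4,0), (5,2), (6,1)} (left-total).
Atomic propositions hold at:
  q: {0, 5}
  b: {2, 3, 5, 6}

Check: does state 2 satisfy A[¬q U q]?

No

Sat(¬q) = {1, 2, 3, 4, 6}
A[¬q U q]: least fixpoint, start Z0 = Sat(q) = {0, 5}, add states in Sat(¬q) with every successor in Z. Z1 = {0, 4, 5}; Z2 = {0, 3, 4, 5}; Z3 = {0, 1, 3, 4, 5}; Z4 = {0, 1, 3, 4, 5, 6}; fixed.
Sat(A[¬q U q]) = {0, 1, 3, 4, 5, 6}
2 ∉ Sat(A[¬q U q]) = {0, 1, 3, 4, 5, 6}, so the formula does not hold at 2.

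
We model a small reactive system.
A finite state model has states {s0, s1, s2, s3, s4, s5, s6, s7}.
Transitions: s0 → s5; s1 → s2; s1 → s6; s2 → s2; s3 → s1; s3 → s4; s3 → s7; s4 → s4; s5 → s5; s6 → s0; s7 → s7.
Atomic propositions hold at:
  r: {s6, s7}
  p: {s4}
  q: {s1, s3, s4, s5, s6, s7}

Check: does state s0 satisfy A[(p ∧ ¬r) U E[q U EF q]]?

Sat(¬r) = {s0, s1, s2, s3, s4, s5}
Sat(p ∧ ¬r) = {s4}
EF q: least fixpoint, start Z0 = {s1, s3, s4, s5, s6, s7}, add states with some successor in Z. Z1 = {s0, s1, s3, s4, s5, s6, s7}; fixed.
Sat(EF q) = {s0, s1, s3, s4, s5, s6, s7}
E[q U EF q]: least fixpoint, start Z0 = Sat(EF q) = {s0, s1, s3, s4, s5, s6, s7}, add states in Sat(q) with some successor in Z. Already a fixed point.
Sat(E[q U EF q]) = {s0, s1, s3, s4, s5, s6, s7}
A[(p ∧ ¬r) U E[q U EF q]]: least fixpoint, start Z0 = Sat(E[q U EF q]) = {s0, s1, s3, s4, s5, s6, s7}, add states in Sat(p ∧ ¬r) with every successor in Z. Already a fixed point.
Sat(A[(p ∧ ¬r) U E[q U EF q]]) = {s0, s1, s3, s4, s5, s6, s7}
s0 ∈ Sat(A[(p ∧ ¬r) U E[q U EF q]]) = {s0, s1, s3, s4, s5, s6, s7}, so the formula holds at s0.

Yes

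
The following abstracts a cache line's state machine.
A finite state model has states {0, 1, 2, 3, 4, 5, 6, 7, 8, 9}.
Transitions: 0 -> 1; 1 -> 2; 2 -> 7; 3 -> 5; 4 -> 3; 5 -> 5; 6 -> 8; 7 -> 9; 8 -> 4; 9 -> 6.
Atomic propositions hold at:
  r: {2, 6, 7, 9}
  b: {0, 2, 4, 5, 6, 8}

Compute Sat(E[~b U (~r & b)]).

{0, 3, 4, 5, 8}

Sat(~b) = {1, 3, 7, 9}
Sat(~r) = {0, 1, 3, 4, 5, 8}
Sat(~r & b) = {0, 4, 5, 8}
E[~b U (~r & b)]: least fixpoint, start Z0 = Sat((~r & b)) = {0, 4, 5, 8}, add states in Sat(~b) with some successor in Z. Z1 = {0, 3, 4, 5, 8}; fixed.
Sat(E[~b U (~r & b)]) = {0, 3, 4, 5, 8}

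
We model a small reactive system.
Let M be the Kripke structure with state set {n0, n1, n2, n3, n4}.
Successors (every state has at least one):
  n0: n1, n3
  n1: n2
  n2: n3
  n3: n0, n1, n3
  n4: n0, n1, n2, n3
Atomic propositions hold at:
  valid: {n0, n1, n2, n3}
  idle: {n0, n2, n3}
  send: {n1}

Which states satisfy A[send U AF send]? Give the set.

AF send: least fixpoint, start Z0 = {n1}, add states with every successor in Z. Already a fixed point.
Sat(AF send) = {n1}
A[send U AF send]: least fixpoint, start Z0 = Sat(AF send) = {n1}, add states in Sat(send) with every successor in Z. Already a fixed point.
Sat(A[send U AF send]) = {n1}

{n1}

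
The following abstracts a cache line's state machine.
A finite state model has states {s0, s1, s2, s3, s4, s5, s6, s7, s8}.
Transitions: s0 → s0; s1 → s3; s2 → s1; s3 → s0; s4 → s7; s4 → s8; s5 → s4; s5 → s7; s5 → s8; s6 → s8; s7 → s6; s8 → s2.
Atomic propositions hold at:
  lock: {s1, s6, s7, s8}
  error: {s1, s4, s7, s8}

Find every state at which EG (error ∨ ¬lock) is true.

{s0, s1, s2, s3, s4, s5, s8}

Sat(¬lock) = {s0, s2, s3, s4, s5}
Sat(error ∨ ¬lock) = {s0, s1, s2, s3, s4, s5, s7, s8}
EG (error ∨ ¬lock): greatest fixpoint, start Z0 = {s0, s1, s2, s3, s4, s5, s7, s8}, keep only states in Sat with some successor in Z. Z1 = {s0, s1, s2, s3, s4, s5, s8}; fixed.
Sat(EG (error ∨ ¬lock)) = {s0, s1, s2, s3, s4, s5, s8}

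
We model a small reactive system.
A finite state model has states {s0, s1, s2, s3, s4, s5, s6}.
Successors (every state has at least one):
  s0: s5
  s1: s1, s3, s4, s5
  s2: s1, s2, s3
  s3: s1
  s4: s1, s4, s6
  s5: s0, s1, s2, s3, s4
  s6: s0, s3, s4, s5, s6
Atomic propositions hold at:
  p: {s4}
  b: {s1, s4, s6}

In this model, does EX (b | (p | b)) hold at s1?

Sat(p | b) = {s1, s4, s6}
Sat(b | (p | b)) = {s1, s4, s6}
Sat(EX (b | (p | b))) = {s : some successor in {s1, s4, s6}} = {s1, s2, s3, s4, s5, s6}
s1 ∈ Sat(EX (b | (p | b))) = {s1, s2, s3, s4, s5, s6}, so the formula holds at s1.

Yes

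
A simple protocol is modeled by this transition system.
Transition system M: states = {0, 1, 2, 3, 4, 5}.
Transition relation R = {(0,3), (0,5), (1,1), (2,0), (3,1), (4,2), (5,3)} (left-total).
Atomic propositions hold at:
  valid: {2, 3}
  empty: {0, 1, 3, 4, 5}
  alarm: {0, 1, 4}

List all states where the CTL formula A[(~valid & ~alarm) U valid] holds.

{2, 3, 5}

Sat(~valid) = {0, 1, 4, 5}
Sat(~alarm) = {2, 3, 5}
Sat(~valid & ~alarm) = {5}
A[(~valid & ~alarm) U valid]: least fixpoint, start Z0 = Sat(valid) = {2, 3}, add states in Sat(~valid & ~alarm) with every successor in Z. Z1 = {2, 3, 5}; fixed.
Sat(A[(~valid & ~alarm) U valid]) = {2, 3, 5}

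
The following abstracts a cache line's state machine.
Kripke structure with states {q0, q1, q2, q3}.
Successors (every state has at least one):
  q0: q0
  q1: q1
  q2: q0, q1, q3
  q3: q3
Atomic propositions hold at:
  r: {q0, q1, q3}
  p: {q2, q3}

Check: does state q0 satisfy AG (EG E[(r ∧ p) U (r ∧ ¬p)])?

Sat(r ∧ p) = {q3}
Sat(¬p) = {q0, q1}
Sat(r ∧ ¬p) = {q0, q1}
E[(r ∧ p) U (r ∧ ¬p)]: least fixpoint, start Z0 = Sat((r ∧ ¬p)) = {q0, q1}, add states in Sat(r ∧ p) with some successor in Z. Already a fixed point.
Sat(E[(r ∧ p) U (r ∧ ¬p)]) = {q0, q1}
EG E[(r ∧ p) U (r ∧ ¬p)]: greatest fixpoint, start Z0 = {q0, q1}, keep only states in Sat with some successor in Z. Already a fixed point.
Sat(EG E[(r ∧ p) U (r ∧ ¬p)]) = {q0, q1}
AG (EG E[(r ∧ p) U (r ∧ ¬p)]): greatest fixpoint, start Z0 = {q0, q1}, keep only states in Sat with every successor in Z. Already a fixed point.
Sat(AG (EG E[(r ∧ p) U (r ∧ ¬p)])) = {q0, q1}
q0 ∈ Sat(AG (EG E[(r ∧ p) U (r ∧ ¬p)])) = {q0, q1}, so the formula holds at q0.

Yes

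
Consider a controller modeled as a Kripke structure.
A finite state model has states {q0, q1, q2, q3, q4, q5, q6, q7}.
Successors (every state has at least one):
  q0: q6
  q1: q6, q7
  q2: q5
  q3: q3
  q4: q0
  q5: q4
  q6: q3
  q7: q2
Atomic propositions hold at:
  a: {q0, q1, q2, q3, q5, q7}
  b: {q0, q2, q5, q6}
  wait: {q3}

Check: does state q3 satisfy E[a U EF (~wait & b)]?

Sat(~wait) = {q0, q1, q2, q4, q5, q6, q7}
Sat(~wait & b) = {q0, q2, q5, q6}
EF (~wait & b): least fixpoint, start Z0 = {q0, q2, q5, q6}, add states with some successor in Z. Z1 = {q0, q1, q2, q4, q5, q6, q7}; fixed.
Sat(EF (~wait & b)) = {q0, q1, q2, q4, q5, q6, q7}
E[a U EF (~wait & b)]: least fixpoint, start Z0 = Sat(EF (~wait & b)) = {q0, q1, q2, q4, q5, q6, q7}, add states in Sat(a) with some successor in Z. Already a fixed point.
Sat(E[a U EF (~wait & b)]) = {q0, q1, q2, q4, q5, q6, q7}
q3 ∉ Sat(E[a U EF (~wait & b)]) = {q0, q1, q2, q4, q5, q6, q7}, so the formula does not hold at q3.

No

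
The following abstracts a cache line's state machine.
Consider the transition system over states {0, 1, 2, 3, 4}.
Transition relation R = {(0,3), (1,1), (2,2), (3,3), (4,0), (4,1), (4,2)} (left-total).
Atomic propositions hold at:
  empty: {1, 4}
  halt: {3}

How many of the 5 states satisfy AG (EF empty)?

1

EF empty: least fixpoint, start Z0 = {1, 4}, add states with some successor in Z. Already a fixed point.
Sat(EF empty) = {1, 4}
AG (EF empty): greatest fixpoint, start Z0 = {1, 4}, keep only states in Sat with every successor in Z. Z1 = {1}; fixed.
Sat(AG (EF empty)) = {1}
|Sat(AG (EF empty))| = |{1}| = 1.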